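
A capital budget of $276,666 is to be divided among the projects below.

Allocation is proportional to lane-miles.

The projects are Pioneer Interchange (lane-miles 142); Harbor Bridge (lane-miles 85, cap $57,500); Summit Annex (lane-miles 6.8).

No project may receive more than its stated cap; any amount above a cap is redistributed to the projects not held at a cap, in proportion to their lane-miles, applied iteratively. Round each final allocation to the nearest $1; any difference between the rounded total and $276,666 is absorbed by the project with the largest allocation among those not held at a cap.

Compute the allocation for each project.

Pioneer Interchange: $209,150 · Harbor Bridge: $57,500 · Summit Annex: $10,016

Combined lane-miles = 233.8.
Unconstrained shares: Pioneer Interchange 168,034.95; Harbor Bridge 100,584.30; Summit Annex 8,046.74.
Cap binds for Harbor Bridge ($57,500); remaining pool $219,166 reallocated over remaining lane-miles 148.8.
Remaining shares: Pioneer Interchange 209,150.35 → $209,150; Summit Annex 10,015.65 → $10,016.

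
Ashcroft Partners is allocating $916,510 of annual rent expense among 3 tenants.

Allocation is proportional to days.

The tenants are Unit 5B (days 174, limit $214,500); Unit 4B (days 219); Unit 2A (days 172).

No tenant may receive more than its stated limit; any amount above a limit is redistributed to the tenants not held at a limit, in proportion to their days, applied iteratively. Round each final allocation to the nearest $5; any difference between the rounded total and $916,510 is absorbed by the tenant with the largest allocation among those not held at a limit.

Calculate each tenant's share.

Sum of days: 565.
Proportional shares (ignoring caps): Unit 5B 282,252.64; Unit 4B 355,249.01; Unit 2A 279,008.35.
Held at cap: Unit 5B ($214,500); balance $702,010 reallocated over remaining days 391.
Shares after redistribution: Unit 4B 393,197.42 → $393,195; Unit 2A 308,812.58 → $308,815.

Unit 5B: $214,500 · Unit 4B: $393,195 · Unit 2A: $308,815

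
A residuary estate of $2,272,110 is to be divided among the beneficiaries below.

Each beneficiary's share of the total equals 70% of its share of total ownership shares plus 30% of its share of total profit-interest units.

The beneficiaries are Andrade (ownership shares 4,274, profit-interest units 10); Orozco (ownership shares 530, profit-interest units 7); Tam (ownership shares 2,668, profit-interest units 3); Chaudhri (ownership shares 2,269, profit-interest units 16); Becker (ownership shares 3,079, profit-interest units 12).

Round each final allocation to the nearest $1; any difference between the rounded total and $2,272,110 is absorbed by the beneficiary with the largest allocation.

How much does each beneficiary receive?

Andrade: $672,248; Orozco: $165,158; Tam: $373,600; Chaudhri: $508,708; Becker: $552,396

Totals — ownership shares 12,820, profit-interest units 48.
Blended shares (70% ownership shares + 30% profit-interest units): Andrade 0.2959; Orozco 0.0727; Tam 0.1644; Chaudhri 0.2239; Becker 0.2431.
Raw shares: Andrade 672,248.58; Orozco 165,157.76; Tam 373,599.93; Chaudhri 508,708.06; Becker 552,395.67.
Rounded to nearest $1: Andrade $672,249; Orozco $165,158; Tam $373,600; Chaudhri $508,708; Becker $552,396. Sum = $2,272,111.
Difference $2,272,110 − $2,272,111 = −$1 applied to largest allocation (Andrade): Andrade becomes $672,248.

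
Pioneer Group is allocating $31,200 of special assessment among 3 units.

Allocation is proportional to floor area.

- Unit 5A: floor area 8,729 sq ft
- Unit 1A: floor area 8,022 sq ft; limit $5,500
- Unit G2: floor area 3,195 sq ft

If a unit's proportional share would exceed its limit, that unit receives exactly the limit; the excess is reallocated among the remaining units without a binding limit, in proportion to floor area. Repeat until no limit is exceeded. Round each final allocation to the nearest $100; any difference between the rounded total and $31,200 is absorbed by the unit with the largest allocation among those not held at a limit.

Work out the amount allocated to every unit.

Sum of floor area: 19,946.
Unconstrained shares: Unit 5A 13,654.11; Unit 1A 12,548.20; Unit G2 4,997.69.
Cap binds for Unit 1A ($5,500); residual $25,700 reallocated over remaining floor area 11,924.
Redistributed shares: Unit 5A 18,813.76 → $18,800; Unit G2 6,886.24 → $6,900.

Unit 5A: $18,800 · Unit 1A: $5,500 · Unit G2: $6,900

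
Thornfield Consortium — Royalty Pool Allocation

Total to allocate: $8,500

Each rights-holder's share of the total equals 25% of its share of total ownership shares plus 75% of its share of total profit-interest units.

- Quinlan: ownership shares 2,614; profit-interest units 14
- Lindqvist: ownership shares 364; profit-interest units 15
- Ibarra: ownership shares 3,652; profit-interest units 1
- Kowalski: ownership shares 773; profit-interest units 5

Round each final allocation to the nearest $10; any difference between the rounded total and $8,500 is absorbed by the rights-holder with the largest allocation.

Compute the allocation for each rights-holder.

Quinlan: $3,300 · Lindqvist: $2,840 · Ibarra: $1,230 · Kowalski: $1,130

Ownership shares total 7,403; profit-interest units total 35.
Blended shares (25% ownership shares + 75% profit-interest units): Quinlan 0.3883; Lindqvist 0.3337; Ibarra 0.1448; Kowalski 0.1332.
Unrounded shares: Quinlan 3,300.34; Lindqvist 2,836.63; Ibarra 1,230.43; Kowalski 1,132.60.
At nearest $10: Quinlan $3,300; Lindqvist $2,840; Ibarra $1,230; Kowalski $1,130. Sum = $8,500.
No rounding difference to absorb.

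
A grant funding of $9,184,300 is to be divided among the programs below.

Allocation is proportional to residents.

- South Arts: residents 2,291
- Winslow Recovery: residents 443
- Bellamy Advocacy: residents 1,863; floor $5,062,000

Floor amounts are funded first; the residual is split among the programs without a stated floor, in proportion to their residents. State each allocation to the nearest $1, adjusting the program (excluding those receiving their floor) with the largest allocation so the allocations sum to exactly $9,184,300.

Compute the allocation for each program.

South Arts: $3,454,349 | Winslow Recovery: $667,951 | Bellamy Advocacy: $5,062,000

Fund the minimums — Bellamy Advocacy $5,062,000. Residual $4,122,300.
Residual split over remaining residents 2,734: South Arts 3,454,348.68 → $3,454,349; Winslow Recovery 667,951.32 → $667,951.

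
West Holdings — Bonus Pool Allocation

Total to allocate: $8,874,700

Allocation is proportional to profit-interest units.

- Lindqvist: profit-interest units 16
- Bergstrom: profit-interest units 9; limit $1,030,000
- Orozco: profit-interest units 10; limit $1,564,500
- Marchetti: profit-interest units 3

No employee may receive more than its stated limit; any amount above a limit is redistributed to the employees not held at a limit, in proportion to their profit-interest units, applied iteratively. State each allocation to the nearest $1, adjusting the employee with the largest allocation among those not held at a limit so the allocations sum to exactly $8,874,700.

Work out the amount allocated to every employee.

Lindqvist: $5,288,589; Bergstrom: $1,030,000; Orozco: $1,564,500; Marchetti: $991,611

Total profit-interest units = 38.
Proportional shares (ignoring caps): Lindqvist 3,736,715.79; Bergstrom 2,101,902.63; Orozco 2,335,447.37; Marchetti 700,634.21.
Capped: Bergstrom ($1,030,000), Orozco ($1,564,500); remaining pool $6,280,200 reallocated over remaining profit-interest units 19.
Shares after redistribution: Lindqvist 5,288,589.47 → $5,288,589; Marchetti 991,610.53 → $991,611.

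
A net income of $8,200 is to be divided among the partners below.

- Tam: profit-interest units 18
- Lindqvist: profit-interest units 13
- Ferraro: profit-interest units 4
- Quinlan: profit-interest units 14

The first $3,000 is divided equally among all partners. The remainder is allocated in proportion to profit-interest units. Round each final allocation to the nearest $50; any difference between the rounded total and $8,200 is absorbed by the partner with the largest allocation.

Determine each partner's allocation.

Tam: $2,650; Lindqvist: $2,150; Ferraro: $1,150; Quinlan: $2,250

$3,000 shared equally gives $750 per partner.
Remainder $5,200 by profit-interest units (total 49): Tam 1,910.20 → $1,900; Lindqvist 1,379.59 → $1,400; Ferraro 424.49 → $400; Quinlan 1,485.71 → $1,500.
Totals: Tam $750 + $1,900 = $2,650; Lindqvist $750 + $1,400 = $2,150; Ferraro $750 + $400 = $1,150; Quinlan $750 + $1,500 = $2,250.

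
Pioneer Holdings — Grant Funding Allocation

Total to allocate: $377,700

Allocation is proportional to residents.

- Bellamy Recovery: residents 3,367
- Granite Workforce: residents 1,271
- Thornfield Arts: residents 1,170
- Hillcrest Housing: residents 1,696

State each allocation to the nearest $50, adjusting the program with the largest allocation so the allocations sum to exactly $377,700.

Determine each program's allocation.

Bellamy Recovery: $169,500 · Granite Workforce: $63,950 · Thornfield Arts: $58,900 · Hillcrest Housing: $85,350

Residents total: 7,504.
Unrounded shares: Bellamy Recovery 3,367/7,504 × $377,700 = 169,471.74; Granite Workforce 1,271/7,504 × $377,700 = 63,973.44; Thornfield Arts 1,170/7,504 × $377,700 = 58,889.79; Hillcrest Housing 1,696/7,504 × $377,700 = 85,365.03.
Rounded to nearest $50: Bellamy Recovery $169,450; Granite Workforce $63,950; Thornfield Arts $58,900; Hillcrest Housing $85,350. Sum = $377,650.
Difference $377,700 − $377,650 = +$50 applied to largest allocation (Bellamy Recovery): Bellamy Recovery becomes $169,500.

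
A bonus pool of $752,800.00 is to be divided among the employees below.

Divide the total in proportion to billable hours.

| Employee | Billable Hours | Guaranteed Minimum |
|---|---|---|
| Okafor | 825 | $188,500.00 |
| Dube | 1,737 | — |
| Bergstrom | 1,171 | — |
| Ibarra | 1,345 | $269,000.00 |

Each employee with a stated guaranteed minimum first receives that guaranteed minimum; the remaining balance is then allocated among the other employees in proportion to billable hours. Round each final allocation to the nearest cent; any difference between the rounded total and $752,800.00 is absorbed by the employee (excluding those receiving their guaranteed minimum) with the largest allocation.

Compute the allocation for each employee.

Okafor: $188,500.00; Dube: $176,387.93; Bergstrom: $118,912.07; Ibarra: $269,000.00

Guaranteed amounts: Okafor $188,500.00; Ibarra $269,000.00. Balance $295,300.00.
Balance split over remaining billable hours 2,908: Dube 176,387.9298 → $176,387.93; Bergstrom 118,912.0702 → $118,912.07.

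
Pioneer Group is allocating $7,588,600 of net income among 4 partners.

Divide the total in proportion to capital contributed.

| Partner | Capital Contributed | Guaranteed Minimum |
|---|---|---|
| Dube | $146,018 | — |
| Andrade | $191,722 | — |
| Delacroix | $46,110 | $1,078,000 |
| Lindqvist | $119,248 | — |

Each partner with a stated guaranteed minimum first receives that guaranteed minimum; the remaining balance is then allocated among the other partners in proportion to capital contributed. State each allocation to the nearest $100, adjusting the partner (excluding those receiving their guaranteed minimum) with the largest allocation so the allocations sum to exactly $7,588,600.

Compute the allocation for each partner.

Dube: $2,080,300 | Andrade: $2,731,400 | Delacroix: $1,078,000 | Lindqvist: $1,698,900

Fund the minimums — Delacroix $1,078,000. Remaining pool $6,510,600.
Remaining pool split over remaining capital contributed 456,988: Dube 2,080,283.93 → $2,080,300; Andrade 2,731,418.01 → $2,731,400; Lindqvist 1,698,898.06 → $1,698,900.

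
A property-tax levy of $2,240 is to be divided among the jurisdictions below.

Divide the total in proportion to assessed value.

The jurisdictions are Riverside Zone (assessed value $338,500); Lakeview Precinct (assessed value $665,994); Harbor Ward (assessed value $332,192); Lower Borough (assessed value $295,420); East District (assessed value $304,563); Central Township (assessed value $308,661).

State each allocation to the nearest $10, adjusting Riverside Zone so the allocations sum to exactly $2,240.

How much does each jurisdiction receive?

Riverside Zone: $350 | Lakeview Precinct: $660 | Harbor Ward: $330 | Lower Borough: $290 | East District: $300 | Central Township: $310

Combined assessed value = 2,245,330.
Raw shares: Riverside Zone 338,500/2,245,330 × $2,240 = 337.70; Lakeview Precinct 665,994/2,245,330 × $2,240 = 664.41; Harbor Ward 332,192/2,245,330 × $2,240 = 331.40; Lower Borough 295,420/2,245,330 × $2,240 = 294.72; East District 304,563/2,245,330 × $2,240 = 303.84; Central Township 308,661/2,245,330 × $2,240 = 307.93.
After rounding ($10): Riverside Zone $340; Lakeview Precinct $660; Harbor Ward $330; Lower Borough $290; East District $300; Central Township $310. Sum = $2,230.
Difference $2,240 − $2,230 = +$10 applied to Riverside Zone: Riverside Zone becomes $350.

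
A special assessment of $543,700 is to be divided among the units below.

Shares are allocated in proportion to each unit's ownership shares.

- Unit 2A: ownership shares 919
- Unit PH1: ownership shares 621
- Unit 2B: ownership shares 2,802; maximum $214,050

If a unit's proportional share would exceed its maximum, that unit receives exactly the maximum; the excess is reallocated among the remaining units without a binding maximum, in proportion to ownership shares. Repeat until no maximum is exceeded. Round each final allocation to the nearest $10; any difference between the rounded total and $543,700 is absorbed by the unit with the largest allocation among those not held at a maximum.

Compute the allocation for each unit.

Sum of ownership shares: 4,342.
Pro-rata shares before constraints: Unit 2A 115,076.07; Unit PH1 77,760.87; Unit 2B 350,863.06.
Held at cap: Unit 2B ($214,050); balance $329,650 reallocated over remaining ownership shares 1,540.
Remaining shares: Unit 2A 196,719.71 → $196,720; Unit PH1 132,930.29 → $132,930.

Unit 2A: $196,720 | Unit PH1: $132,930 | Unit 2B: $214,050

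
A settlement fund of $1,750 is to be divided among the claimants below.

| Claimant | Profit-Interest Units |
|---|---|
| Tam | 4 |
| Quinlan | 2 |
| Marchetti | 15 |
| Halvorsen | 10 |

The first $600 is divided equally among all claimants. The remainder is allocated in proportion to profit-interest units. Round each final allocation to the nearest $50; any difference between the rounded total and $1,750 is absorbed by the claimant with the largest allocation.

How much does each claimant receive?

First tranche $600 split equally: $150 each.
Remainder $1,150 by profit-interest units (total 31): Tam 148.39 → $150; Quinlan 74.19 → $50; Marchetti 556.45 → $550; Halvorsen 370.97 → $350.
Rounding difference +$50 on remainder applied to Marchetti.
Totals: Tam $150 + $150 = $300; Quinlan $150 + $50 = $200; Marchetti $150 + $600 = $750; Halvorsen $150 + $350 = $500.

Tam: $300 · Quinlan: $200 · Marchetti: $750 · Halvorsen: $500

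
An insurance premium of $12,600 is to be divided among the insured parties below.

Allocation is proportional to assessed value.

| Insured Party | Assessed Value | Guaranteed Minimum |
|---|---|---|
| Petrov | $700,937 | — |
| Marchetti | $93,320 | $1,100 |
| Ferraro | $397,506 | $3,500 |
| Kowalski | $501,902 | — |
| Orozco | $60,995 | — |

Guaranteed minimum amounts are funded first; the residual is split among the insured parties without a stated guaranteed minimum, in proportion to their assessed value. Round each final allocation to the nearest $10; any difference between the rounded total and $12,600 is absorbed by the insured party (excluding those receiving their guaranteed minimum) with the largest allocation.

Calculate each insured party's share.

Fund the minimums — Marchetti $1,100; Ferraro $3,500. Residual $8,000.
Residual split over remaining assessed value 1,263,834: Petrov 4,436.89 → $4,440; Kowalski 3,177.01 → $3,180; Orozco 386.10 → $390.
Rounding difference −$10 applied to Petrov → $4,430.

Petrov: $4,430 | Marchetti: $1,100 | Ferraro: $3,500 | Kowalski: $3,180 | Orozco: $390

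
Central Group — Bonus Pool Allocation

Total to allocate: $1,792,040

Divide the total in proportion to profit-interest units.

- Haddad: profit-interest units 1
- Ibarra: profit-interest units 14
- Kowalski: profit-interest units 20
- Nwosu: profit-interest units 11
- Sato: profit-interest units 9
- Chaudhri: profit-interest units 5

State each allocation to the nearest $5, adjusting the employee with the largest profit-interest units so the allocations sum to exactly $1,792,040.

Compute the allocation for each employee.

Total profit-interest units = 60.
Unrounded shares: Haddad 1/60 × $1,792,040 = 29,867.33; Ibarra 14/60 × $1,792,040 = 418,142.67; Kowalski 20/60 × $1,792,040 = 597,346.67; Nwosu 11/60 × $1,792,040 = 328,540.67; Sato 9/60 × $1,792,040 = 268,806.00; Chaudhri 5/60 × $1,792,040 = 149,336.67.
After rounding ($5): Haddad $29,865; Ibarra $418,145; Kowalski $597,345; Nwosu $328,540; Sato $268,805; Chaudhri $149,335. Sum = $1,792,035.
Difference $1,792,040 − $1,792,035 = +$5 applied to largest profit-interest units (Kowalski): Kowalski becomes $597,350.

Haddad: $29,865 · Ibarra: $418,145 · Kowalski: $597,350 · Nwosu: $328,540 · Sato: $268,805 · Chaudhri: $149,335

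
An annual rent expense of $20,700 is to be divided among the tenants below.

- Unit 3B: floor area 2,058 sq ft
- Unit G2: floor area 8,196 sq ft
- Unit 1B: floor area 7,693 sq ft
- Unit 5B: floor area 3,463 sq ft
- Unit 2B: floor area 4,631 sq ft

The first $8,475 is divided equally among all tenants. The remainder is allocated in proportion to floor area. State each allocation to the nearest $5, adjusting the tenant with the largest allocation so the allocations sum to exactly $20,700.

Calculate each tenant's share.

First tranche $8,475 split equally: $1,695 each.
Remainder $12,225 by floor area (total 26,041): Unit 3B 966.13 → $965; Unit G2 3,847.63 → $3,850; Unit 1B 3,611.49 → $3,610; Unit 5B 1,625.71 → $1,625; Unit 2B 2,174.03 → $2,175.
Totals: Unit 3B $1,695 + $965 = $2,660; Unit G2 $1,695 + $3,850 = $5,545; Unit 1B $1,695 + $3,610 = $5,305; Unit 5B $1,695 + $1,625 = $3,320; Unit 2B $1,695 + $2,175 = $3,870.

Unit 3B: $2,660; Unit G2: $5,545; Unit 1B: $5,305; Unit 5B: $3,320; Unit 2B: $3,870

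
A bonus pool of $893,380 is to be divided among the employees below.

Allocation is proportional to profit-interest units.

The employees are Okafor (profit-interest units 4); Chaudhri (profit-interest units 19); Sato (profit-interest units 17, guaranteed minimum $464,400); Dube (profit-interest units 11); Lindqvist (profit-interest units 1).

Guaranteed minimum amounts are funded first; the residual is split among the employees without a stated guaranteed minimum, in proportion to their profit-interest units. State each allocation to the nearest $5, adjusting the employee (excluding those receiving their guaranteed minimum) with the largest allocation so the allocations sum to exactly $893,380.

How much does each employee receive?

Okafor: $49,025; Chaudhri: $232,880; Sato: $464,400; Dube: $134,820; Lindqvist: $12,255

Guaranteed amounts: Sato $464,400. Remaining pool $428,980.
Remaining pool split over remaining profit-interest units 35: Okafor 49,026.29 → $49,025; Chaudhri 232,874.86 → $232,875; Dube 134,822.29 → $134,820; Lindqvist 12,256.57 → $12,255.
Rounding difference +$5 applied to Chaudhri → $232,880.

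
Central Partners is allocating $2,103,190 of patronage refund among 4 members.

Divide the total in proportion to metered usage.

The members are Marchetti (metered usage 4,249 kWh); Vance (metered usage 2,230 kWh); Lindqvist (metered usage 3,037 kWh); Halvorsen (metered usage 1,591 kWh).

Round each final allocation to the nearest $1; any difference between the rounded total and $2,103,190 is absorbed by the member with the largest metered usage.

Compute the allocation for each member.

Marchetti: $804,579 | Vance: $422,266 | Lindqvist: $575,078 | Halvorsen: $301,267

Metered usage total: 4,249 + 2,230 + 3,037 + 1,591 = 11,107.
Unrounded shares: Marchetti 804,578.58; Vance 422,266.47; Lindqvist 575,077.70; Halvorsen 301,267.24.
Rounded to nearest $1: Marchetti $804,579; Vance $422,266; Lindqvist $575,078; Halvorsen $301,267. Sum = $2,103,190.
Sum already equals the total — no adjustment.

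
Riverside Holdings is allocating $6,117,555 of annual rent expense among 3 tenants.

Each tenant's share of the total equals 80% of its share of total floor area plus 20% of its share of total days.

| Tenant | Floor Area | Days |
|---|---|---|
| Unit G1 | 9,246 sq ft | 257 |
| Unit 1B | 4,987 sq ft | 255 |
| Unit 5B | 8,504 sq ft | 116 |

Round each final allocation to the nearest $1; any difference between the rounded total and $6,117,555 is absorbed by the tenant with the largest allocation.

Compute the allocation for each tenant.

Unit G1: $2,490,867 · Unit 1B: $1,570,239 · Unit 5B: $2,056,449

Floor area total 22,737; days total 628.
Composite weights (80% floor area + 20% days): Unit G1 0.4072; Unit 1B 0.2567; Unit 5B 0.3362.
Pro-rata amounts: Unit G1 2,490,867.11; Unit 1B 1,570,238.67; Unit 5B 2,056,449.22.
After rounding ($1): Unit G1 $2,490,867; Unit 1B $1,570,239; Unit 5B $2,056,449. Sum = $6,117,555.
Rounded total matches; no reconciliation needed.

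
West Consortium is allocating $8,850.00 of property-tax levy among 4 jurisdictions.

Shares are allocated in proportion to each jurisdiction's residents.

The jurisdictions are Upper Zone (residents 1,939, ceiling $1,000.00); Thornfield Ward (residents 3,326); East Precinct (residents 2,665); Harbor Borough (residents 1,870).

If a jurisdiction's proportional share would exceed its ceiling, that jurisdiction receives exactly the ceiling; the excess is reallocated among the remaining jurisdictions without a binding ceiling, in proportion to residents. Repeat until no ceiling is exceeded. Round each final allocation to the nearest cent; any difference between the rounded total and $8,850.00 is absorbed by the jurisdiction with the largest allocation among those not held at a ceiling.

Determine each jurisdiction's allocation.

Total residents = 9,800.
Unconstrained shares: Upper Zone 1,751.0357; Thornfield Ward 3,003.5816; East Precinct 2,406.6582; Harbor Borough 1,688.7245.
Held at cap: Upper Zone ($1,000.00); balance $7,850.00 reallocated over remaining residents 7,861.
Redistributed shares: Thornfield Ward 3,321.3459 → $3,321.35; East Precinct 2,661.2708 → $2,661.27; Harbor Borough 1,867.3833 → $1,867.38.

Upper Zone: $1,000.00; Thornfield Ward: $3,321.35; East Precinct: $2,661.27; Harbor Borough: $1,867.38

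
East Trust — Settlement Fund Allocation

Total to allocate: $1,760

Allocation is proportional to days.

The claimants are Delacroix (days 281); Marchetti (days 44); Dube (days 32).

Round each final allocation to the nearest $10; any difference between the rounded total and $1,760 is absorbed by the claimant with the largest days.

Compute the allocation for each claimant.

Days total: 357.
Proportional shares: Delacroix 281/357 × $1,760 = 1,385.32; Marchetti 44/357 × $1,760 = 216.92; Dube 32/357 × $1,760 = 157.76.
Rounded to nearest $10: Delacroix $1,390; Marchetti $220; Dube $160. Sum = $1,770.
Difference $1,760 − $1,770 = −$10 applied to largest days (Delacroix): Delacroix becomes $1,380.

Delacroix: $1,380; Marchetti: $220; Dube: $160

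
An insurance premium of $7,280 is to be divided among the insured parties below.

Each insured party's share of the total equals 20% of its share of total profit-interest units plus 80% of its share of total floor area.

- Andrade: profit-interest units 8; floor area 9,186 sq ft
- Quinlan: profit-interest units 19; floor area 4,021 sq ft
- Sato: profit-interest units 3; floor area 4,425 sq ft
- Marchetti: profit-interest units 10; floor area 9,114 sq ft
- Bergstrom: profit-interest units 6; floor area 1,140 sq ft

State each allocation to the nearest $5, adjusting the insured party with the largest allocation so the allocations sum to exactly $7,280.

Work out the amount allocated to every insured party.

Andrade: $2,170 · Quinlan: $1,440 · Sato: $1,020 · Marchetti: $2,220 · Bergstrom: $430

Profit-interest units total 46; floor area total 27,886.
Blended shares (20% profit-interest units + 80% floor area): Andrade 0.2983; Quinlan 0.1980; Sato 0.1400; Marchetti 0.3049; Bergstrom 0.0588.
Raw shares: Andrade 2,171.72; Quinlan 1,441.18; Sato 1,019.12; Marchetti 2,219.98; Bergstrom 428.00.
At nearest $5: Andrade $2,170; Quinlan $1,440; Sato $1,020; Marchetti $2,220; Bergstrom $430. Sum = $7,280.
Sum already equals the total — no adjustment.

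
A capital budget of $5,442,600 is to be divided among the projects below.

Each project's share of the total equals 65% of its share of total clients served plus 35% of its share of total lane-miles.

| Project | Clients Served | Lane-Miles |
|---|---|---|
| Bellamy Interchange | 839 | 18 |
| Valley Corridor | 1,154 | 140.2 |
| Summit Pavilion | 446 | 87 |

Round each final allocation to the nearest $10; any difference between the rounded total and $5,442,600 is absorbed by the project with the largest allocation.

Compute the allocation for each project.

Clients served total 2,439; lane-miles total 245.2.
Combined weights (65% clients served + 35% lane-miles): Bellamy Interchange 0.2493; Valley Corridor 0.5077; Summit Pavilion 0.2430.
Unrounded shares: Bellamy Interchange 1,356,780.57; Valley Corridor 2,763,025.28; Summit Pavilion 1,322,794.15.
Rounded to nearest $10: Bellamy Interchange $1,356,780; Valley Corridor $2,763,030; Summit Pavilion $1,322,790. Sum = $5,442,600.
Rounded total matches; no reconciliation needed.

Bellamy Interchange: $1,356,780 | Valley Corridor: $2,763,030 | Summit Pavilion: $1,322,790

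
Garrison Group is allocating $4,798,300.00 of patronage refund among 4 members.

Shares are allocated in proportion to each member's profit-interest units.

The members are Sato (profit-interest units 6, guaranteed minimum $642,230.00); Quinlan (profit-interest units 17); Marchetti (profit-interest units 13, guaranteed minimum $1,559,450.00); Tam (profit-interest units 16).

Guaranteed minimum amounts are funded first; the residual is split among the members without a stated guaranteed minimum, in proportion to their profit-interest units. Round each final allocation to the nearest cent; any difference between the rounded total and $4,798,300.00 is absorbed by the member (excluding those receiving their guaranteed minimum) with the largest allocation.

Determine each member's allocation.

Guaranteed amounts: Sato $642,230.00; Marchetti $1,559,450.00. Residual $2,596,620.00.
Residual split over remaining profit-interest units 33: Quinlan 1,337,652.7273 → $1,337,652.73; Tam 1,258,967.2727 → $1,258,967.27.

Sato: $642,230.00 · Quinlan: $1,337,652.73 · Marchetti: $1,559,450.00 · Tam: $1,258,967.27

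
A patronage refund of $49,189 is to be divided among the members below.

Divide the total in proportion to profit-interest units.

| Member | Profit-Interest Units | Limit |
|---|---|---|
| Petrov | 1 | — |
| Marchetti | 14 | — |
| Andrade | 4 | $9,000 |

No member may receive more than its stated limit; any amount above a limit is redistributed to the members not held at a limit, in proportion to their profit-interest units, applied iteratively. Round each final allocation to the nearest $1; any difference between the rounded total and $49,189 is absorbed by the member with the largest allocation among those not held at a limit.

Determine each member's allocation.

Petrov: $2,679 · Marchetti: $37,510 · Andrade: $9,000

Sum of profit-interest units: 19.
Unconstrained shares: Petrov 2,588.89; Marchetti 36,244.53; Andrade 10,355.58.
Capped: Andrade ($9,000); balance $40,189 reallocated over remaining profit-interest units 15.
Shares after redistribution: Petrov 2,679.27 → $2,679; Marchetti 37,509.73 → $37,510.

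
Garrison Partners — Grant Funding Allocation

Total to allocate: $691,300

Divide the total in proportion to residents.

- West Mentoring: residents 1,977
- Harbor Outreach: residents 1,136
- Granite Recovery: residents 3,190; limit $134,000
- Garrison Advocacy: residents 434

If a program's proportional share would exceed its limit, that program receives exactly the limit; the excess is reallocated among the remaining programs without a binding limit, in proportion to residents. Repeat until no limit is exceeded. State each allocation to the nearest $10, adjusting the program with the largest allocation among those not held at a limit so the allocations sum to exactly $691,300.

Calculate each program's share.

Residents total: 6,737.
Proportional shares (ignoring caps): West Mentoring 202,864.79; Harbor Outreach 116,567.73; Granite Recovery 327,333.68; Garrison Advocacy 44,533.80.
Cap binds for Granite Recovery ($134,000); balance $557,300 reallocated over remaining residents 3,547.
Redistributed shares: West Mentoring 310,623.65 → $310,620; Harbor Outreach 178,486.83 → $178,490; Garrison Advocacy 68,189.51 → $68,190.

West Mentoring: $310,620 | Harbor Outreach: $178,490 | Granite Recovery: $134,000 | Garrison Advocacy: $68,190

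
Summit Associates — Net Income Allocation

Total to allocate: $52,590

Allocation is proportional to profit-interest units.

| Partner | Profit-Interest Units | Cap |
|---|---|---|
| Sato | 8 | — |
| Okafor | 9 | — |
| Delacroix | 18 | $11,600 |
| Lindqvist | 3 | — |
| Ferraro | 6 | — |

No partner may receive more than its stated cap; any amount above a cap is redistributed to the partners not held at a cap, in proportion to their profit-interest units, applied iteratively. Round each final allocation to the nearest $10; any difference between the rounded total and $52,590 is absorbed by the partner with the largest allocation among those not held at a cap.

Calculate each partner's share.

Combined profit-interest units = 44.
Pro-rata shares before constraints: Sato 9,561.82; Okafor 10,757.05; Delacroix 21,514.09; Lindqvist 3,585.68; Ferraro 7,171.36.
Held at cap: Delacroix ($11,600); residual $40,990 reallocated over remaining profit-interest units 26.
Redistributed shares: Sato 12,612.31 → $12,610; Okafor 14,188.85 → $14,190; Lindqvist 4,729.62 → $4,730; Ferraro 9,459.23 → $9,460.

Sato: $12,610 · Okafor: $14,190 · Delacroix: $11,600 · Lindqvist: $4,730 · Ferraro: $9,460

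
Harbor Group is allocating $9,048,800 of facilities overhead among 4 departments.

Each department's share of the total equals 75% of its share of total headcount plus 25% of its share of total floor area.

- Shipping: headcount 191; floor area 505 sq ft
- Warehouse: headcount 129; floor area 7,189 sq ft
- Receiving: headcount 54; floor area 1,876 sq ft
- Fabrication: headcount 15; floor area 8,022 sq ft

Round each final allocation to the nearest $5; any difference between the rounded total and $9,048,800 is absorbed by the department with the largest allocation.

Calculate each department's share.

Totals — headcount 389, floor area 17,592.
Composite weights (75% headcount + 25% floor area): Shipping 0.3754; Warehouse 0.3509; Receiving 0.1308; Fabrication 0.1429.
Proportional shares: Shipping 3,397,177.28; Warehouse 3,175,020.94; Receiving 1,183,338.32; Fabrication 1,293,263.46.
Rounded to nearest $5: Shipping $3,397,175; Warehouse $3,175,020; Receiving $1,183,340; Fabrication $1,293,265. Sum = $9,048,800.
Rounded total matches; no reconciliation needed.

Shipping: $3,397,175 | Warehouse: $3,175,020 | Receiving: $1,183,340 | Fabrication: $1,293,265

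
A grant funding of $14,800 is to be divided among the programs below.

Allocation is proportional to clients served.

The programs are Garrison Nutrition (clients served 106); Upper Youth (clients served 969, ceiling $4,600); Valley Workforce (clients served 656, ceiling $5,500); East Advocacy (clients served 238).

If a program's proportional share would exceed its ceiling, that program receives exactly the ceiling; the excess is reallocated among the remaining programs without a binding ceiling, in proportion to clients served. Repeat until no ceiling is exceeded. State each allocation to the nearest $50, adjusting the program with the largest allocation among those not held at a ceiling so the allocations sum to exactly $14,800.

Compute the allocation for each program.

Combined clients served = 1,969.
Pro-rata shares before constraints: Garrison Nutrition 796.75; Upper Youth 7,283.49; Valley Workforce 4,930.83; East Advocacy 1,788.93.
Capped: Upper Youth ($4,600); residual $10,200 reallocated over remaining clients served 1,000.
Capped: Valley Workforce ($5,500); residual $4,700 reallocated over remaining clients served 344.
Redistributed shares: Garrison Nutrition 1,448.26 → $1,450; East Advocacy 3,251.74 → $3,250.

Garrison Nutrition: $1,450 · Upper Youth: $4,600 · Valley Workforce: $5,500 · East Advocacy: $3,250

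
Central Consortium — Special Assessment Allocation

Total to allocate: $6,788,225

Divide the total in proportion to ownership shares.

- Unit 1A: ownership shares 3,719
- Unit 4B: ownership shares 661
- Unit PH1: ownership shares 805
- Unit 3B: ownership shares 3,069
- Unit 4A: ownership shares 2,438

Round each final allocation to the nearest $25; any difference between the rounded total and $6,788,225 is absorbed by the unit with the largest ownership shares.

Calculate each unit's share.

Unit 1A: $2,361,175; Unit 4B: $419,650; Unit PH1: $511,075; Unit 3B: $1,948,475; Unit 4A: $1,547,850

Ownership shares total: 10,692.
Pro-rata amounts: Unit 1A 3,719/10,692 × $6,788,225 = 2,361,149.34; Unit 4B 661/10,692 × $6,788,225 = 419,661.12; Unit PH1 805/10,692 × $6,788,225 = 511,085.03; Unit 3B 3,069/10,692 × $6,788,225 = 1,948,471.99; Unit 4A 2,438/10,692 × $6,788,225 = 1,547,857.51.
Rounded to nearest $25: Unit 1A $2,361,150; Unit 4B $419,650; Unit PH1 $511,075; Unit 3B $1,948,475; Unit 4A $1,547,850. Sum = $6,788,200.
Difference $6,788,225 − $6,788,200 = +$25 applied to largest ownership shares (Unit 1A): Unit 1A becomes $2,361,175.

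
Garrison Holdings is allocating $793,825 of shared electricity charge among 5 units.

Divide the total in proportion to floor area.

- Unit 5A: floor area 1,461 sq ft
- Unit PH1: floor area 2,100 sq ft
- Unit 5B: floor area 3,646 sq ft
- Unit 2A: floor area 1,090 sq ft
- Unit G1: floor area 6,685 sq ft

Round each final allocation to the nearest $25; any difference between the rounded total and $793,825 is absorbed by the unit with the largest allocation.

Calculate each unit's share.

Total floor area = 14,982.
Raw shares: Unit 5A 1,461/14,982 × $793,825 = 77,411.45; Unit PH1 2,100/14,982 × $793,825 = 111,269.02; Unit 5B 3,646/14,982 × $793,825 = 193,184.22; Unit 2A 1,090/14,982 × $793,825 = 57,753.92; Unit G1 6,685/14,982 × $793,825 = 354,206.39.
Rounded to nearest $25: Unit 5A $77,400; Unit PH1 $111,275; Unit 5B $193,175; Unit 2A $57,750; Unit G1 $354,200. Sum = $793,800.
Difference $793,825 − $793,800 = +$25 applied to largest allocation (Unit G1): Unit G1 becomes $354,225.

Unit 5A: $77,400; Unit PH1: $111,275; Unit 5B: $193,175; Unit 2A: $57,750; Unit G1: $354,225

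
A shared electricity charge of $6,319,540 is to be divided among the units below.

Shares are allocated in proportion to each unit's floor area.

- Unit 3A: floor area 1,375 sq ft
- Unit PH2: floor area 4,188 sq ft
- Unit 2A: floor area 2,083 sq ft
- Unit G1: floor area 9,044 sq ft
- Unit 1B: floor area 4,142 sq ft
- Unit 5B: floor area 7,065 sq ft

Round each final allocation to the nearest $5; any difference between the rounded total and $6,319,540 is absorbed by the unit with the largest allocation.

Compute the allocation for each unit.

Unit 3A: $311,480 | Unit PH2: $948,715 | Unit 2A: $471,865 | Unit G1: $2,048,745 | Unit 1B: $938,290 | Unit 5B: $1,600,445

Total floor area = 27,897.
Pro-rata amounts: Unit 3A 1,375/27,897 × $6,319,540 = 311,480.36; Unit PH2 4,188/27,897 × $6,319,540 = 948,712.53; Unit 2A 2,083/27,897 × $6,319,540 = 471,864.42; Unit G1 9,044/27,897 × $6,319,540 = 2,048,747.89; Unit 1B 4,142/27,897 × $6,319,540 = 938,292.10; Unit 5B 7,065/27,897 × $6,319,540 = 1,600,442.70.
After rounding ($5): Unit 3A $311,480; Unit PH2 $948,715; Unit 2A $471,865; Unit G1 $2,048,750; Unit 1B $938,290; Unit 5B $1,600,445. Sum = $6,319,545.
Difference $6,319,540 − $6,319,545 = −$5 applied to largest allocation (Unit G1): Unit G1 becomes $2,048,745.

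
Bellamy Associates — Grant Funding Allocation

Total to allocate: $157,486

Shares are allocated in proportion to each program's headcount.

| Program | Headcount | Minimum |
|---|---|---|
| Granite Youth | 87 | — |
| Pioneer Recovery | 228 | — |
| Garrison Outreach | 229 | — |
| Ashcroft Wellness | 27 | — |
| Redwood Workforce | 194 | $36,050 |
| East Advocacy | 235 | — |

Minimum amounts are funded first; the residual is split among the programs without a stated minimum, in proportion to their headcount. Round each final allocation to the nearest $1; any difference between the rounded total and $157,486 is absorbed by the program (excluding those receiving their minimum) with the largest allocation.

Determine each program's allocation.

Guaranteed amounts: Redwood Workforce $36,050. Remaining pool $121,436.
Remaining pool split over remaining headcount 806: Granite Youth 13,107.86 → $13,108; Pioneer Recovery 34,351.62 → $34,352; Garrison Outreach 34,502.29 → $34,502; Ashcroft Wellness 4,067.96 → $4,068; East Advocacy 35,406.28 → $35,406.

Granite Youth: $13,108 | Pioneer Recovery: $34,352 | Garrison Outreach: $34,502 | Ashcroft Wellness: $4,068 | Redwood Workforce: $36,050 | East Advocacy: $35,406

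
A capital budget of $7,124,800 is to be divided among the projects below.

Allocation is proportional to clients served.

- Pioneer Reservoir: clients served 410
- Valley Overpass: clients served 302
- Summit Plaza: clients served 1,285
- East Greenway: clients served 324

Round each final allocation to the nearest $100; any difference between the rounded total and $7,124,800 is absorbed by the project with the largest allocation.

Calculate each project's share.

Clients served total: 2,321.
Raw shares: Pioneer Reservoir 410/2,321 × $7,124,800 = 1,258,581.65; Valley Overpass 302/2,321 × $7,124,800 = 927,052.82; Summit Plaza 1,285/2,321 × $7,124,800 = 3,944,579.06; East Greenway 324/2,321 × $7,124,800 = 994,586.47.
At nearest $100: Pioneer Reservoir $1,258,600; Valley Overpass $927,100; Summit Plaza $3,944,600; East Greenway $994,600. Sum = $7,124,900.
Difference $7,124,800 − $7,124,900 = −$100 applied to largest allocation (Summit Plaza): Summit Plaza becomes $3,944,500.

Pioneer Reservoir: $1,258,600; Valley Overpass: $927,100; Summit Plaza: $3,944,500; East Greenway: $994,600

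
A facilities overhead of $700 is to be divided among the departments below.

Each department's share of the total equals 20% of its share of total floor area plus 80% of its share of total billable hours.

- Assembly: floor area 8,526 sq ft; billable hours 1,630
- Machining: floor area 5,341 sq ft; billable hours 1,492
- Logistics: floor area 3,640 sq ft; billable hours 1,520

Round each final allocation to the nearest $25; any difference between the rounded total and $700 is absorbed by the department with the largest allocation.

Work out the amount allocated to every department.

Floor area total 17,507; billable hours total 4,642.
Composite weights (20% floor area + 80% billable hours): Assembly 0.3783; Machining 0.3181; Logistics 0.3035.
Pro-rata amounts: Assembly 264.82; Machining 222.70; Logistics 212.48.
At nearest $25: Assembly $275; Machining $225; Logistics $200. Sum = $700.
Sum already equals the total — no adjustment.

Assembly: $275 · Machining: $225 · Logistics: $200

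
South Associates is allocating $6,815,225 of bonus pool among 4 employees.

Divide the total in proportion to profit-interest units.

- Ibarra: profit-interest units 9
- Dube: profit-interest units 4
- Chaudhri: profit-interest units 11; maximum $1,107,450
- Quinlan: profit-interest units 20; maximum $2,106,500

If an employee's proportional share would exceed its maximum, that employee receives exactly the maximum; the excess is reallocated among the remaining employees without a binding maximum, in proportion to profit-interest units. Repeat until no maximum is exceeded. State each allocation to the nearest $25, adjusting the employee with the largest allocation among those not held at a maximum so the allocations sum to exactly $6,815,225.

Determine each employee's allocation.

Total profit-interest units = 44.
Proportional shares (ignoring caps): Ibarra 1,394,023.30; Dube 619,565.91; Chaudhri 1,703,806.25; Quinlan 3,097,829.55.
Cap binds for Chaudhri ($1,107,450), Quinlan ($2,106,500); balance $3,601,275 reallocated over remaining profit-interest units 13.
Redistributed shares: Ibarra 2,493,190.38 → $2,493,200; Dube 1,108,084.62 → $1,108,075.

Ibarra: $2,493,200 · Dube: $1,108,075 · Chaudhri: $1,107,450 · Quinlan: $2,106,500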